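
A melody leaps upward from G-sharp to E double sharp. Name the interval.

Counting letters G–A–B–C–D–E gives a sixth.
G#→E## = 10 semitones, 1 wider than the major sixth (9), so augmented.

augmented sixth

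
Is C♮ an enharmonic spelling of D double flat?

Yes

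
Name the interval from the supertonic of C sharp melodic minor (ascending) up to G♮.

diminished fourth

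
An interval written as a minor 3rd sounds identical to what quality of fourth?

doubly diminished

A minor third spans 3 semitones.
A fourth spanning 3 semitones is doubly diminished (the perfect fourth is 5).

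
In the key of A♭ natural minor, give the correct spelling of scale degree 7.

The Ab natural minor scale runs Ab Bb Cb Db Eb Fb Gb.
Degree 7 is Gb.

Gb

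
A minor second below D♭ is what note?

D down a major second is C, so the target letter is C.
From Db, a minor second is 1 semitone down: C.

C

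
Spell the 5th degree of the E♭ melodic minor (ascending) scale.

Bb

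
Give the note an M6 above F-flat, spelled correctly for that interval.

Db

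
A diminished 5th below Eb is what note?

E down a perfect fifth is A, so the target letter is A.
From Eb, a diminished fifth is 6 semitones down: A.

A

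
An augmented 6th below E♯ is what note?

E down a major sixth is G, so the target letter is G.
From E#, an augmented sixth is 10 semitones down: G.

G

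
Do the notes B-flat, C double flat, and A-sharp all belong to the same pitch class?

Yes

Bb is pitch class 10; Cbb is pitch class 10; A# is pitch class 10.
All spellings map to pitch class 10, so they are enharmonically equivalent.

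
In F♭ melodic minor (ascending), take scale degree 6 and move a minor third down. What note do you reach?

Bb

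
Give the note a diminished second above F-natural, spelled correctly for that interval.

Gbb

F up a major second is G, so the target letter is G.
From F, a diminished second is 0 semitones up: Gbb.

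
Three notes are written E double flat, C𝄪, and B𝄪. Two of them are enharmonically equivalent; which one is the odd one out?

B##

In 12-tone equal temperament, enharmonic equivalents share a pitch class. Ebb is pitch class 2; C## is pitch class 2; B## is pitch class 1.
Ebb and C## share pitch class 2, while B## is pitch class 1.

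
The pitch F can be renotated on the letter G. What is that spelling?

Gbb

F is pitch class 5. The letter G alone is pitch class 7.
To reach pitch class 5 from G requires an offset of -2 semitones, i.e. double flat: Gbb.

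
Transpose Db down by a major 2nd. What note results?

Cb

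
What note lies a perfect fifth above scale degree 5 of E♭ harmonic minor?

Scale degree 5 of Eb harmonic minor is Bb.
A perfect fifth (7 semitones) above Bb lands on the letter F, giving F.

F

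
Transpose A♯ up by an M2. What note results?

A second above A lands on the letter B.
A major second spans 2 semitones, so A# moves to pitch class 0. On the letter B that is B#.

B#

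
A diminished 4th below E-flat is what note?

B

A fourth below E lands on the letter B.
A diminished fourth spans 4 semitones, so Eb moves to pitch class 11. On the letter B that is B.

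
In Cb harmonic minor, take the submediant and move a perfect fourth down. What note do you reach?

Ebb

The submediant of Cb harmonic minor is Abb.
A perfect fourth (5 semitones) below Abb lands on the letter E, giving Ebb.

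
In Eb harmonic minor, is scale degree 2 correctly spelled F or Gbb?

F

Each scale degree takes a distinct letter name. Degree 2 of a scale on E must use the letter F.
F and Gbb are enharmonically the same pitch, but only F uses the letter F, so it is the correct spelling here.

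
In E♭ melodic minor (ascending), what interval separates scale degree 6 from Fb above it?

diminished fourth

Scale degree 6 of Eb melodic minor (ascending) is C.
C up to Fb: letters C→F make it a fourth; 4 semitones makes it diminished.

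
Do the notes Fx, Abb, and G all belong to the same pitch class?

Yes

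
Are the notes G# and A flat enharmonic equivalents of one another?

G# = pitch class 8 and Ab = pitch class 8 — the same pitch class, so they are enharmonic equivalents.

Yes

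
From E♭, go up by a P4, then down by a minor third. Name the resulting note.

A perfect fourth up from Eb is Ab (letter A, 5 semitones up).
A minor third down from Ab is F (letter F, 3 semitones down).

F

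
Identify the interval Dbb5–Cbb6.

The letter names run D→C, a span of 6 letter steps, so the interval is some kind of seventh.
Dbb to Cbb is 10 semitones. A major seventh is 11, so 10 makes it minor.

minor seventh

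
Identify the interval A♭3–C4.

Counting letters A–B–C gives a third.
Ab→C = 4 semitones, exactly the major third.

major third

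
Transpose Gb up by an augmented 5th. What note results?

D

G up a perfect fifth is D, so the target letter is D.
From Gb, an augmented fifth is 8 semitones up: D.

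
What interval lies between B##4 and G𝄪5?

minor sixth

Counting letters B–C–D–E–F–G gives a sixth.
B##→G## = 8 semitones, 1 narrower than the major sixth (9), so minor.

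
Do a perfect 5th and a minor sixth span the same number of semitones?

No

A perfect fifth spans 7 semitones; a minor sixth spans 8.
The spans differ, so they are not enharmonic equivalents.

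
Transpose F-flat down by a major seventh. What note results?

Gbb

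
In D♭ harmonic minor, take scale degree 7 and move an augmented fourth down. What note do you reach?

Gb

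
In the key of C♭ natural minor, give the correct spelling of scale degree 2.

Db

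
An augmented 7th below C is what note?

Dbb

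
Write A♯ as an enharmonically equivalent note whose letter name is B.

Plain B sits 1 semitone above A#, so on the letter B the same pitch needs a flat: Bb.

Bb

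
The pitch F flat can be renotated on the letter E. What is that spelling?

Plain E sits at the same pitch as Fb, so on the letter E the same pitch needs a natural: E.

E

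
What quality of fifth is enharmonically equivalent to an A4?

diminished

An augmented fourth spans 6 semitones.
A fifth spanning 6 semitones is diminished (the perfect fifth is 7).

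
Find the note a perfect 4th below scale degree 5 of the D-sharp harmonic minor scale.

E#

Scale degree 5 of D# harmonic minor is A#.
A perfect fourth (5 semitones) below A# lands on the letter E, giving E#.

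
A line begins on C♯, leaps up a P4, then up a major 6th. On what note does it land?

D#

A perfect fourth up from C# is F# (letter F, 5 semitones up).
A major sixth up from F# is D# (letter D, 9 semitones up).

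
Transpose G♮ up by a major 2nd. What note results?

G up a major second is A, so the target letter is A.
From G, a major second is 2 semitones up: A.

A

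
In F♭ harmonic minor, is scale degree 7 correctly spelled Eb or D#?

Eb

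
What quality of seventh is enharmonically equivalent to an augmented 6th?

An augmented sixth spans 10 semitones.
A seventh spanning 10 semitones is minor (the major seventh is 11).

minor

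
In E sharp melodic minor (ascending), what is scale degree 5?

The E# melodic minor (ascending) scale runs E# F## G# A# B# C## D##.
Degree 5 is B#.

B#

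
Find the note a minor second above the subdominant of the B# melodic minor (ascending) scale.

F#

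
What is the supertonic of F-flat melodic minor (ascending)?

Gb

The Fb melodic minor (ascending) scale runs Fb Gb Abb Bbb Cb Db Eb.
Degree 2 is Gb.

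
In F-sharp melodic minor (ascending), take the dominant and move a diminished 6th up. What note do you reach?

Ab

The dominant of F# melodic minor (ascending) is C#.
A diminished sixth (7 semitones) above C# lands on the letter A, giving Ab.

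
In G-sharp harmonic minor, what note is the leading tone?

Degree 7 takes the letter 6 steps above G, which is F.
In harmonic minor, degree 7 sits 11 semitones above the tonic. G# + 11 semitones is pitch class 7, spelled on F as F##.

F##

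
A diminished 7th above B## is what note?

A#

B up a major seventh is A#, so the target letter is A.
From B##, a diminished seventh is 9 semitones up: A#.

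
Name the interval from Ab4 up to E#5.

Counting letters A–B–C–D–E gives a fifth.
Ab→E# = 9 semitones, 2 wider than the perfect fifth (7), so doubly augmented.

doubly augmented fifth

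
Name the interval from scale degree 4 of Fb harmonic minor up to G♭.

Scale degree 4 of Fb harmonic minor is Bbb.
Bbb up to Gb: letters B→G make it a sixth; 9 semitones makes it major.

major sixth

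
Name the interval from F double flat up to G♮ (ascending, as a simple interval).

The letter names run F→G, a span of 1 letter step, so the interval is some kind of second.
Fbb to G is 4 semitones. A major second is 2, so 4 makes it doubly augmented.

doubly augmented second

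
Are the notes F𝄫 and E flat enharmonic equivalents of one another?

Yes

Fbb = pitch class 3 and Eb = pitch class 3 — the same pitch class, so they are enharmonic equivalents.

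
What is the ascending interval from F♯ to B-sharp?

augmented fourth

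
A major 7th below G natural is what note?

G down a major seventh is Ab, so the target letter is A.
From G, a major seventh is 11 semitones down: Ab.

Ab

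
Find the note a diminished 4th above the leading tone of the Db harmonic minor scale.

Fb

The leading tone of Db harmonic minor is C.
A diminished fourth (4 semitones) above C lands on the letter F, giving Fb.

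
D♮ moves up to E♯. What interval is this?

augmented second

Counting letters D–E gives a second.
D→E# = 3 semitones, 1 wider than the major second (2), so augmented.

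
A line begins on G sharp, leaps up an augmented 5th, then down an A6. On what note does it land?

An augmented fifth up from G# is D## (letter D, 8 semitones up).
An augmented sixth down from D## is F# (letter F, 10 semitones down).

F#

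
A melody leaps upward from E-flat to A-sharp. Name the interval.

The letter names run E→A, a span of 3 letter steps, so the interval is some kind of fourth.
Eb to A# is 7 semitones. A perfect fourth is 5, so 7 makes it doubly augmented.

doubly augmented fourth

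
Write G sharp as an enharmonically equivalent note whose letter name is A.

G# is pitch class 8. The letter A alone is pitch class 9.
To reach pitch class 8 from A requires an offset of -1 semitone, i.e. flat: Ab.

Ab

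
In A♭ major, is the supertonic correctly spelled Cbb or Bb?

Bb

Each scale degree takes a distinct letter name. Degree 2 of a scale on A must use the letter B.
Bb and Cbb are enharmonically the same pitch, but only Bb uses the letter B, so it is the correct spelling here.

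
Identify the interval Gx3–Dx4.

perfect fifth

Counting letters G–A–B–C–D gives a fifth.
G##→D## = 7 semitones, exactly the perfect fifth.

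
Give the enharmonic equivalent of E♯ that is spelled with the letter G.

Gbb

Plain G sits 2 semitones above E#, so on the letter G the same pitch needs a double flat: Gbb.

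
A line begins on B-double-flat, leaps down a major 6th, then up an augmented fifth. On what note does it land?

Ab

A major sixth down from Bbb is Dbb (letter D, 9 semitones down).
An augmented fifth up from Dbb is Ab (letter A, 8 semitones up).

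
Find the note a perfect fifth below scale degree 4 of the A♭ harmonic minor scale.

Scale degree 4 of Ab harmonic minor is Db.
A perfect fifth (7 semitones) below Db lands on the letter G, giving Gb.

Gb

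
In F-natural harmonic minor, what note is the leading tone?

The F harmonic minor scale runs F G Ab Bb C Db E.
Degree 7 is E.

E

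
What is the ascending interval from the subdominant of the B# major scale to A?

diminished fourth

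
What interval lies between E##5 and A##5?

The letter names run E→A, a span of 3 letter steps, so the interval is some kind of fourth.
E## to A## is 5 semitones. A perfect fourth is 5, so 5 makes it perfect.

perfect fourth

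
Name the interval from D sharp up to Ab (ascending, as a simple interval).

doubly diminished fifth

The letter names run D→A, a span of 4 letter steps, so the interval is some kind of fifth.
D# to Ab is 5 semitones. A perfect fifth is 7, so 5 makes it doubly diminished.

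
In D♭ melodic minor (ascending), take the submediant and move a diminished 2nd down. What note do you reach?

The submediant of Db melodic minor (ascending) is Bb.
A diminished second (0 semitones) below Bb lands on the letter A, giving A#.

A#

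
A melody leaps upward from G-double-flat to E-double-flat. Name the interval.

major sixth

The letter names run G→E, a span of 5 letter steps, so the interval is some kind of sixth.
Gbb to Ebb is 9 semitones. A major sixth is 9, so 9 makes it major.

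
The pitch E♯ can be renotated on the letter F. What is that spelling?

E# is pitch class 5. The letter F alone is pitch class 5.
Pitch class 5 on F needs no accidental: F.

F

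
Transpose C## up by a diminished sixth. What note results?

A sixth above C lands on the letter A.
A diminished sixth spans 7 semitones, so C## moves to pitch class 9. On the letter A that is A.

A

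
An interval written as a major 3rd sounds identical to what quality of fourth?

diminished

A major third spans 4 semitones.
A fourth spanning 4 semitones is diminished (the perfect fourth is 5).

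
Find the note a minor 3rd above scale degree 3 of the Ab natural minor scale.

Ebb

Scale degree 3 of Ab natural minor is Cb.
A minor third (3 semitones) above Cb lands on the letter E, giving Ebb.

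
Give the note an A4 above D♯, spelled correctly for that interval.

D up a perfect fourth is G, so the target letter is G.
From D#, an augmented fourth is 6 semitones up: G##.

G##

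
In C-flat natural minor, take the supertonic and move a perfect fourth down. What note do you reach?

The supertonic of Cb natural minor is Db.
A perfect fourth (5 semitones) below Db lands on the letter A, giving Ab.

Ab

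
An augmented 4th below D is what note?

A fourth below D lands on the letter A.
An augmented fourth spans 6 semitones, so D moves to pitch class 8. On the letter A that is Ab.

Ab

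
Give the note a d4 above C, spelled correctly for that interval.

C up a perfect fourth is F, so the target letter is F.
From C, a diminished fourth is 4 semitones up: Fb.

Fb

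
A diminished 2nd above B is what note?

Cb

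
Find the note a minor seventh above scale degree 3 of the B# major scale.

C##

Scale degree 3 of B# major is D##.
A minor seventh (10 semitones) above D## lands on the letter C, giving C##.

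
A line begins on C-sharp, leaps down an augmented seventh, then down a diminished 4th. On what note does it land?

A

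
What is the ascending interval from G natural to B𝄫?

diminished third

The letter names run G→B, a span of 2 letter steps, so the interval is some kind of third.
G to Bbb is 2 semitones. A major third is 4, so 2 makes it diminished.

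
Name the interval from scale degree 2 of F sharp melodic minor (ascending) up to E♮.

Scale degree 2 of F# melodic minor (ascending) is G#.
G# up to E: letters G→E make it a sixth; 8 semitones makes it minor.

minor sixth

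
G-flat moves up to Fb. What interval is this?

minor seventh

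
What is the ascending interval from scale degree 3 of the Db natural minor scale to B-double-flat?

perfect fourth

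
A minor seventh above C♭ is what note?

Bbb

C up a major seventh is B, so the target letter is B.
From Cb, a minor seventh is 10 semitones up: Bbb.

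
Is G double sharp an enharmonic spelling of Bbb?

Yes

G## is pitch class 9; Bbb is pitch class 9.
All spellings map to pitch class 9, so they are enharmonically equivalent.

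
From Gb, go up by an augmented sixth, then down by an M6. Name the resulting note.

An augmented sixth up from Gb is E (letter E, 10 semitones up).
A major sixth down from E is G (letter G, 9 semitones down).

G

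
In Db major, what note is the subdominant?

The Db major scale runs Db Eb F Gb Ab Bb C.
Degree 4 is Gb.

Gb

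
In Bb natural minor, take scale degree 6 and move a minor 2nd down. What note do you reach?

Scale degree 6 of Bb natural minor is Gb.
A minor second (1 semitone) below Gb lands on the letter F, giving F.

F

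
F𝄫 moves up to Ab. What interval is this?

augmented third

The letter names run F→A, a span of 2 letter steps, so the interval is some kind of third.
Fbb to Ab is 5 semitones. A major third is 4, so 5 makes it augmented.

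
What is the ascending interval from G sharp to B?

The letter names run G→B, a span of 2 letter steps, so the interval is some kind of third.
G# to B is 3 semitones. A major third is 4, so 3 makes it minor.

minor third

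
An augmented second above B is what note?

C##

A second above B lands on the letter C.
An augmented second spans 3 semitones, so B moves to pitch class 2. On the letter C that is C##.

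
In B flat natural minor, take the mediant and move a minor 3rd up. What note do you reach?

The mediant of Bb natural minor is Db.
A minor third (3 semitones) above Db lands on the letter F, giving Fb.

Fb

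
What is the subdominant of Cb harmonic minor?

Degree 4 takes the letter 3 steps above C, which is F.
In harmonic minor, degree 4 sits 5 semitones above the tonic. Cb + 5 semitones is pitch class 4, spelled on F as Fb.

Fb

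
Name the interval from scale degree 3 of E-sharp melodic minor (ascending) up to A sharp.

major second

Scale degree 3 of E# melodic minor (ascending) is G#.
G# up to A#: letters G→A make it a second; 2 semitones makes it major.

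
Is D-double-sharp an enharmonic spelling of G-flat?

No

Two spellings are enharmonically equivalent only if they share a pitch class.
Here D## → 4, Gb → 6; 4 ≠ 6, so they are not.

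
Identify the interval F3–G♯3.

The letter names run F→G, a span of 1 letter step, so the interval is some kind of second.
F to G# is 3 semitones. A major second is 2, so 3 makes it augmented.

augmented second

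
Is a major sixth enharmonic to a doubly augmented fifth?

A major sixth spans 9 semitones; a doubly augmented fifth spans 9.
They are enharmonically equivalent.

Yes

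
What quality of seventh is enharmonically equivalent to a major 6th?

A major sixth spans 9 semitones.
A seventh spanning 9 semitones is diminished (the major seventh is 11).

diminished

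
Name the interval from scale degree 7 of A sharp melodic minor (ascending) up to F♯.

Scale degree 7 of A# melodic minor (ascending) is G##.
G## up to F#: letters G→F make it a seventh; 9 semitones makes it diminished.

diminished seventh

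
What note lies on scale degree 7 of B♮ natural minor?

A

Degree 7 takes the letter 6 steps above B, which is A.
In natural minor, degree 7 sits 10 semitones above the tonic. B + 10 semitones is pitch class 9, spelled on A as A.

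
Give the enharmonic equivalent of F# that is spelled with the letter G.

Gb

F# is pitch class 6. The letter G alone is pitch class 7.
To reach pitch class 6 from G requires an offset of -1 semitone, i.e. flat: Gb.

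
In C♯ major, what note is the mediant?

E#

The C# major scale runs C# D# E# F# G# A# B#.
Degree 3 is E#.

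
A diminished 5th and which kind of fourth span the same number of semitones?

augmented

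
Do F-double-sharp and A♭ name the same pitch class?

No

Two spellings are enharmonically equivalent only if they share a pitch class.
Here F## → 7, Ab → 8; 7 ≠ 8, so they are not.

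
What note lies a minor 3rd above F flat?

F up a major third is A, so the target letter is A.
From Fb, a minor third is 3 semitones up: Abb.

Abb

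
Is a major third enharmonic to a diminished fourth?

Yes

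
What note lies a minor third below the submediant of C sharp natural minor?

F#

The submediant of C# natural minor is A.
A minor third (3 semitones) below A lands on the letter F, giving F#.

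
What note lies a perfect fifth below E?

A

E down a perfect fifth is A, so the target letter is A.
From E, a perfect fifth is 7 semitones down: A.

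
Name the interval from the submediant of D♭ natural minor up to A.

augmented seventh

The submediant of Db natural minor is Bbb.
Bbb up to A: letters B→A make it a seventh; 12 semitones makes it augmented.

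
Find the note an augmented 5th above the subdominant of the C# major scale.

The subdominant of C# major is F#.
An augmented fifth (8 semitones) above F# lands on the letter C, giving C##.

C##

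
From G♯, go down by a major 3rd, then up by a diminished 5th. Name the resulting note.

A major third down from G# is E (letter E, 4 semitones down).
A diminished fifth up from E is Bb (letter B, 6 semitones up).

Bb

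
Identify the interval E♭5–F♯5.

augmented second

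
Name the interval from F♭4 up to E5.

augmented seventh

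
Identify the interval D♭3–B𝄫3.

minor sixth

The letter names run D→B, a span of 5 letter steps, so the interval is some kind of sixth.
Db to Bbb is 8 semitones. A major sixth is 9, so 8 makes it minor.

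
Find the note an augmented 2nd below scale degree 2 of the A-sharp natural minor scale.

A

Scale degree 2 of A# natural minor is B#.
An augmented second (3 semitones) below B# lands on the letter A, giving A.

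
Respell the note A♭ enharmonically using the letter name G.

Plain G sits 1 semitone below Ab, so on the letter G the same pitch needs a sharp: G#.

G#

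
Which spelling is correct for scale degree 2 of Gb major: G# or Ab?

Each scale degree takes a distinct letter name. Degree 2 of a scale on G must use the letter A.
Ab and G# are enharmonically the same pitch, but only Ab uses the letter A, so it is the correct spelling here.

Ab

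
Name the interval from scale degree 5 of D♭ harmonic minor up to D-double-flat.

diminished fourth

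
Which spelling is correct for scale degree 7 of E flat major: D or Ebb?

D

Each scale degree takes a distinct letter name. Degree 7 of a scale on E must use the letter D.
D and Ebb are enharmonically the same pitch, but only D uses the letter D, so it is the correct spelling here.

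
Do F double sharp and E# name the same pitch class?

No

Two spellings are enharmonically equivalent only if they share a pitch class.
Here F## → 7, E# → 5; 5 ≠ 7, so they are not.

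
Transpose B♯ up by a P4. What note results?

E#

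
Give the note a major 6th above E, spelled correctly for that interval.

A sixth above E lands on the letter C.
A major sixth spans 9 semitones, so E moves to pitch class 1. On the letter C that is C#.

C#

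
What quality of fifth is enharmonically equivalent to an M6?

doubly augmented

A major sixth spans 9 semitones.
A fifth spanning 9 semitones is doubly augmented (the perfect fifth is 7).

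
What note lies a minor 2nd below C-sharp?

B#

C down a major second is Bb, so the target letter is B.
From C#, a minor second is 1 semitone down: B#.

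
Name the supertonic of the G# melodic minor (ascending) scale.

A#

Degree 2 takes the letter 1 step above G, which is A.
In melodic minor (ascending), degree 2 sits 2 semitones above the tonic. G# + 2 semitones is pitch class 10, spelled on A as A#.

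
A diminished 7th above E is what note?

A seventh above E lands on the letter D.
A diminished seventh spans 9 semitones, so E moves to pitch class 1. On the letter D that is Db.

Db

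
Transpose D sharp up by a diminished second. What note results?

Eb

A second above D lands on the letter E.
A diminished second spans 0 semitones, so D# moves to pitch class 3. On the letter E that is Eb.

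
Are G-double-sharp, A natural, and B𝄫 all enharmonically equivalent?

G## is pitch class 9; A is pitch class 9; Bbb is pitch class 9.
All spellings map to pitch class 9, so they are enharmonically equivalent.

Yes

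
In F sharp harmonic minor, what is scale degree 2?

The F# harmonic minor scale runs F# G# A B C# D E#.
Degree 2 is G#.

G#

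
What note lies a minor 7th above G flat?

A seventh above G lands on the letter F.
A minor seventh spans 10 semitones, so Gb moves to pitch class 4. On the letter F that is Fb.

Fb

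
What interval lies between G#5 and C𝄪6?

Counting letters G–A–B–C gives a fourth.
G#→C## = 6 semitones, 1 wider than the perfect fourth (5), so augmented.

augmented fourth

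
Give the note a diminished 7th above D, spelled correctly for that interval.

Cb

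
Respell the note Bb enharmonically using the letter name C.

Plain C sits 2 semitones above Bb, so on the letter C the same pitch needs a double flat: Cbb.

Cbb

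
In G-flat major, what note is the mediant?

Bb

The Gb major scale runs Gb Ab Bb Cb Db Eb F.
Degree 3 is Bb.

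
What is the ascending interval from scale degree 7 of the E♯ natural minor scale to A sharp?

Scale degree 7 of E# natural minor is D#.
D# up to A#: letters D→A make it a fifth; 7 semitones makes it perfect.

perfect fifth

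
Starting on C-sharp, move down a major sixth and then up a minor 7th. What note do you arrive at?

D

A major sixth down from C# is E (letter E, 9 semitones down).
A minor seventh up from E is D (letter D, 10 semitones up).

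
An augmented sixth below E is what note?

A sixth below E lands on the letter G.
An augmented sixth spans 10 semitones, so E moves to pitch class 6. On the letter G that is Gb.

Gb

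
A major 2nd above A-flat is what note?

A up a major second is B, so the target letter is B.
From Ab, a major second is 2 semitones up: Bb.

Bb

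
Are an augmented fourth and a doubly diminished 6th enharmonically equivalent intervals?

An augmented fourth spans 6 semitones; a doubly diminished sixth spans 6.
They are enharmonically equivalent.

Yes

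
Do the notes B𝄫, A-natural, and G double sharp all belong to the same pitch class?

Bbb = pitch class 9 and A = pitch class 9 and G## = pitch class 9 — the same pitch class, so they are enharmonic equivalents.

Yes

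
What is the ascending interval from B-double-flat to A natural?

augmented seventh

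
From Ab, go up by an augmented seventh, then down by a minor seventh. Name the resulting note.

An augmented seventh up from Ab is G# (letter G, 12 semitones up).
A minor seventh down from G# is A# (letter A, 10 semitones down).

A#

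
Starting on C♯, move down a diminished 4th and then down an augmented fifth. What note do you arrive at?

C#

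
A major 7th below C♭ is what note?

C down a major seventh is Db, so the target letter is D.
From Cb, a major seventh is 11 semitones down: Dbb.

Dbb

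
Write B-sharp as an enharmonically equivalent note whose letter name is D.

Dbb

B# is pitch class 0. The letter D alone is pitch class 2.
To reach pitch class 0 from D requires an offset of -2 semitones, i.e. double flat: Dbb.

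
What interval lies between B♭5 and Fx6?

Counting letters B–C–D–E–F gives a fifth.
Bb→F## = 9 semitones, 2 wider than the perfect fifth (7), so doubly augmented.

doubly augmented fifth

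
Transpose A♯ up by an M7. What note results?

A up a major seventh is G#, so the target letter is G.
From A#, a major seventh is 11 semitones up: G##.

G##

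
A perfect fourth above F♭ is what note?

F up a perfect fourth is Bb, so the target letter is B.
From Fb, a perfect fourth is 5 semitones up: Bbb.

Bbb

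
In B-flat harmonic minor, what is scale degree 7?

The Bb harmonic minor scale runs Bb C Db Eb F Gb A.
Degree 7 is A.

A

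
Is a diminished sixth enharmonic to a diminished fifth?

A diminished sixth spans 7 semitones; a diminished fifth spans 6.
The spans differ, so they are not enharmonic equivalents.

No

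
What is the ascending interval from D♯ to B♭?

diminished sixth

The letter names run D→B, a span of 5 letter steps, so the interval is some kind of sixth.
D# to Bb is 7 semitones. A major sixth is 9, so 7 makes it diminished.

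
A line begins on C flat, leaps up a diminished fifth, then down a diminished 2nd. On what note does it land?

A diminished fifth up from Cb is Gbb (letter G, 6 semitones up).
A diminished second down from Gbb is F (letter F, 0 semitones down).

F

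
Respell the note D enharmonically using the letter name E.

Plain E sits 2 semitones above D, so on the letter E the same pitch needs a double flat: Ebb.

Ebb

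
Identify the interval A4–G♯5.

major seventh

Counting letters A–B–C–D–E–F–G gives a seventh.
A→G# = 11 semitones, exactly the major seventh.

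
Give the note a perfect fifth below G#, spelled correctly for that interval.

C#

G down a perfect fifth is C, so the target letter is C.
From G#, a perfect fifth is 7 semitones down: C#.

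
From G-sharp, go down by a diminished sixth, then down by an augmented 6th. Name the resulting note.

D#

A diminished sixth down from G# is B## (letter B, 7 semitones down).
An augmented sixth down from B## is D# (letter D, 10 semitones down).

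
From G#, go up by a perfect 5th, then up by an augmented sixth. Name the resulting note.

B##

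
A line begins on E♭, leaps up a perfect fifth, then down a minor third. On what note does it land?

A perfect fifth up from Eb is Bb (letter B, 7 semitones up).
A minor third down from Bb is G (letter G, 3 semitones down).

G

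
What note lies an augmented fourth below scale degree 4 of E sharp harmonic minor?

Scale degree 4 of E# harmonic minor is A#.
An augmented fourth (6 semitones) below A# lands on the letter E, giving E.

E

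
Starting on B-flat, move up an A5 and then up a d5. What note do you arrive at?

C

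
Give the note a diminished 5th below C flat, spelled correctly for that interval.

C down a perfect fifth is F, so the target letter is F.
From Cb, a diminished fifth is 6 semitones down: F.

F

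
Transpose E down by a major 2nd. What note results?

A second below E lands on the letter D.
A major second spans 2 semitones, so E moves to pitch class 2. On the letter D that is D.

D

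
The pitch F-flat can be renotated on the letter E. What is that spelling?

Plain E sits at the same pitch as Fb, so on the letter E the same pitch needs a natural: E.

E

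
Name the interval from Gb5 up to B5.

Counting letters G–A–B gives a third.
Gb→B = 5 semitones, 1 wider than the major third (4), so augmented.

augmented third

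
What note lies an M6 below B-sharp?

B down a major sixth is D, so the target letter is D.
From B#, a major sixth is 9 semitones down: D#.

D#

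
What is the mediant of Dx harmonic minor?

Degree 3 takes the letter 2 steps above D, which is F.
In harmonic minor, degree 3 sits 3 semitones above the tonic. D## + 3 semitones is pitch class 7, spelled on F as F##.

F##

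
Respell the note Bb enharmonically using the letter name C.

Cbb

Plain C sits 2 semitones above Bb, so on the letter C the same pitch needs a double flat: Cbb.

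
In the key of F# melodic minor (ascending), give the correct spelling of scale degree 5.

Degree 5 takes the letter 4 steps above F, which is C.
In melodic minor (ascending), degree 5 sits 7 semitones above the tonic. F# + 7 semitones is pitch class 1, spelled on C as C#.

C#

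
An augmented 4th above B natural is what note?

E#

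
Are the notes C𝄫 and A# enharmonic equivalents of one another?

Yes

Cbb is pitch class 10; A# is pitch class 10.
All spellings map to pitch class 10, so they are enharmonically equivalent.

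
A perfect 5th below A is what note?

D

A fifth below A lands on the letter D.
A perfect fifth spans 7 semitones, so A moves to pitch class 2. On the letter D that is D.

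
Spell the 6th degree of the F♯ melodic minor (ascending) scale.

Degree 6 takes the letter 5 steps above F, which is D.
In melodic minor (ascending), degree 6 sits 9 semitones above the tonic. F# + 9 semitones is pitch class 3, spelled on D as D#.

D#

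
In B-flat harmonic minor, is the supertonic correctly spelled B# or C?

C

Each scale degree takes a distinct letter name. Degree 2 of a scale on B must use the letter C.
C and B# are enharmonically the same pitch, but only C uses the letter C, so it is the correct spelling here.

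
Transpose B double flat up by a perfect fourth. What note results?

B up a perfect fourth is E, so the target letter is E.
From Bbb, a perfect fourth is 5 semitones up: Ebb.

Ebb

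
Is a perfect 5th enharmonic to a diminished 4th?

No

A perfect fifth spans 7 semitones; a diminished fourth spans 4.
The spans differ, so they are not enharmonic equivalents.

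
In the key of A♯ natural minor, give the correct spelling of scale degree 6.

Degree 6 takes the letter 5 steps above A, which is F.
In natural minor, degree 6 sits 8 semitones above the tonic. A# + 8 semitones is pitch class 6, spelled on F as F#.

F#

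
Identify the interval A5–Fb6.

The letter names run A→F, a span of 5 letter steps, so the interval is some kind of sixth.
A to Fb is 7 semitones. A major sixth is 9, so 7 makes it diminished.

diminished sixth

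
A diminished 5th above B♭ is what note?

A fifth above B lands on the letter F.
A diminished fifth spans 6 semitones, so Bb moves to pitch class 4. On the letter F that is Fb.

Fb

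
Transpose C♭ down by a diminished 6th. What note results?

C down a major sixth is Eb, so the target letter is E.
From Cb, a diminished sixth is 7 semitones down: E.

E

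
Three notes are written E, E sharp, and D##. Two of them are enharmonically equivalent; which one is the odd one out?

In 12-tone equal temperament, enharmonic equivalents share a pitch class. E is pitch class 4; E# is pitch class 5; D## is pitch class 4.
E and D## share pitch class 4, while E# is pitch class 5.

E#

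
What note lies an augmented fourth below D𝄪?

A#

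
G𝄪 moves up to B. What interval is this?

diminished third

Counting letters G–A–B gives a third.
G##→B = 2 semitones, 2 narrower than the major third (4), so diminished.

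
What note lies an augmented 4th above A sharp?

D##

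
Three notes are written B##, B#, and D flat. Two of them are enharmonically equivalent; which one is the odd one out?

In 12-tone equal temperament, enharmonic equivalents share a pitch class. B## is pitch class 1; B# is pitch class 0; Db is pitch class 1.
B## and Db share pitch class 1, while B# is pitch class 0.

B#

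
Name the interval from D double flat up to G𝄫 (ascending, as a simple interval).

Counting letters D–E–F–G gives a fourth.
Dbb→Gbb = 5 semitones, exactly the perfect fourth.

perfect fourth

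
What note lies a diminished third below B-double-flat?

G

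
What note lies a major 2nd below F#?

E

A second below F lands on the letter E.
A major second spans 2 semitones, so F# moves to pitch class 4. On the letter E that is E.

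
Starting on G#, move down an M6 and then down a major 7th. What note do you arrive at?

A major sixth down from G# is B (letter B, 9 semitones down).
A major seventh down from B is C (letter C, 11 semitones down).

C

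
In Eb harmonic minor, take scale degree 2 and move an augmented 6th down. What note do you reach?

Abb

Scale degree 2 of Eb harmonic minor is F.
An augmented sixth (10 semitones) below F lands on the letter A, giving Abb.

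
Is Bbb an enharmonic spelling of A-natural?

Yes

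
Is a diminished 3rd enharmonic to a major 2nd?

Yes

A diminished third spans 2 semitones; a major second spans 2.
They are enharmonically equivalent.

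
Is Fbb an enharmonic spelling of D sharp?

Fbb = pitch class 3 and D# = pitch class 3 — the same pitch class, so they are enharmonic equivalents.

Yes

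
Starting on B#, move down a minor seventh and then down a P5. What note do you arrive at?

F##

A minor seventh down from B# is C## (letter C, 10 semitones down).
A perfect fifth down from C## is F## (letter F, 7 semitones down).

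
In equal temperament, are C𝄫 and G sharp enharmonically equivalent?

Two spellings are enharmonically equivalent only if they share a pitch class.
Here Cbb → 10, G# → 8; 8 ≠ 10, so they are not.

No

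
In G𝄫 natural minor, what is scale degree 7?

Fbb

Degree 7 takes the letter 6 steps above G, which is F.
In natural minor, degree 7 sits 10 semitones above the tonic. Gbb + 10 semitones is pitch class 3, spelled on F as Fbb.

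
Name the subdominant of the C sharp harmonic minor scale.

The C# harmonic minor scale runs C# D# E F# G# A B#.
Degree 4 is F#.

F#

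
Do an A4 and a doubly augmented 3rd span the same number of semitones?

An augmented fourth spans 6 semitones; a doubly augmented third spans 6.
They are enharmonically equivalent.

Yes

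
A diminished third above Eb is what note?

Gbb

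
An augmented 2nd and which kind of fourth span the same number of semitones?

doubly diminished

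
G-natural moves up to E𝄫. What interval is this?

The letter names run G→E, a span of 5 letter steps, so the interval is some kind of sixth.
G to Ebb is 7 semitones. A major sixth is 9, so 7 makes it diminished.

diminished sixth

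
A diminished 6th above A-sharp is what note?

A sixth above A lands on the letter F.
A diminished sixth spans 7 semitones, so A# moves to pitch class 5. On the letter F that is F.

F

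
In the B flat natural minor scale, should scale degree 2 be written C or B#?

C

Each scale degree takes a distinct letter name. Degree 2 of a scale on B must use the letter C.
C and B# are enharmonically the same pitch, but only C uses the letter C, so it is the correct spelling here.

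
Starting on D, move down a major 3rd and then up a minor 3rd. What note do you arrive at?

A major third down from D is Bb (letter B, 4 semitones down).
A minor third up from Bb is Db (letter D, 3 semitones up).

Db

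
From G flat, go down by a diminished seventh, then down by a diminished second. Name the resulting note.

G##

A diminished seventh down from Gb is A (letter A, 9 semitones down).
A diminished second down from A is G## (letter G, 0 semitones down).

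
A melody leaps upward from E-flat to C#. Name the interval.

augmented sixth

The letter names run E→C, a span of 5 letter steps, so the interval is some kind of sixth.
Eb to C# is 10 semitones. A major sixth is 9, so 10 makes it augmented.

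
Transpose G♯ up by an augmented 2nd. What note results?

A second above G lands on the letter A.
An augmented second spans 3 semitones, so G# moves to pitch class 11. On the letter A that is A##.

A##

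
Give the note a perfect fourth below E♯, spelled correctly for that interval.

A fourth below E lands on the letter B.
A perfect fourth spans 5 semitones, so E# moves to pitch class 0. On the letter B that is B#.

B#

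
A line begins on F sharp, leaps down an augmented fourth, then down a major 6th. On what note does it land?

An augmented fourth down from F# is C (letter C, 6 semitones down).
A major sixth down from C is Eb (letter E, 9 semitones down).

Eb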